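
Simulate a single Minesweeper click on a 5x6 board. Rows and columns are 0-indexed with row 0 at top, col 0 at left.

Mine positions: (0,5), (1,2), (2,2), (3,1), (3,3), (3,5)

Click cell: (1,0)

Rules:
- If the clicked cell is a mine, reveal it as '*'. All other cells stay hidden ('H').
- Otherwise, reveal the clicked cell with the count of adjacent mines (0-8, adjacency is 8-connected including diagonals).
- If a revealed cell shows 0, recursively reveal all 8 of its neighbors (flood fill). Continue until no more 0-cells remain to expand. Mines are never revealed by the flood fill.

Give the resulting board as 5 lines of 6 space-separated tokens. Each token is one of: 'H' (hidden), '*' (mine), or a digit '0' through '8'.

0 1 H H H H
0 2 H H H H
1 3 H H H H
H H H H H H
H H H H H H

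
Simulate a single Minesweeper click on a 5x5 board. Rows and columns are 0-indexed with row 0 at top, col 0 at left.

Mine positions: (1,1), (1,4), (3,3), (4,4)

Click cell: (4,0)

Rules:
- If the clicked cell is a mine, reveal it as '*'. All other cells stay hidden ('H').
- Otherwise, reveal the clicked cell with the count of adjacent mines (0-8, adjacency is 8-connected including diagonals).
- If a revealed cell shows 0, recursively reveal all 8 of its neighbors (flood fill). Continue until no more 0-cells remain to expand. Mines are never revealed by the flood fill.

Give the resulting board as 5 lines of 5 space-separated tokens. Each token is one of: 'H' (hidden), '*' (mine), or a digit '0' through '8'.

H H H H H
H H H H H
1 1 2 H H
0 0 1 H H
0 0 1 H H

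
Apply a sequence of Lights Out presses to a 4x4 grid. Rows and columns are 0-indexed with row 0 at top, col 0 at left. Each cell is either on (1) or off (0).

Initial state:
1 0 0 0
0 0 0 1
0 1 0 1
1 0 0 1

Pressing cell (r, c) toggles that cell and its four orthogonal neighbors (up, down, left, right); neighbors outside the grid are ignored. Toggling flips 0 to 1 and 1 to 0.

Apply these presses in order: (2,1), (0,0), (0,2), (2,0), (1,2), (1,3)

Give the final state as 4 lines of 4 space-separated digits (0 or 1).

After press 1 at (2,1):
1 0 0 0
0 1 0 1
1 0 1 1
1 1 0 1

After press 2 at (0,0):
0 1 0 0
1 1 0 1
1 0 1 1
1 1 0 1

After press 3 at (0,2):
0 0 1 1
1 1 1 1
1 0 1 1
1 1 0 1

After press 4 at (2,0):
0 0 1 1
0 1 1 1
0 1 1 1
0 1 0 1

After press 5 at (1,2):
0 0 0 1
0 0 0 0
0 1 0 1
0 1 0 1

After press 6 at (1,3):
0 0 0 0
0 0 1 1
0 1 0 0
0 1 0 1

Answer: 0 0 0 0
0 0 1 1
0 1 0 0
0 1 0 1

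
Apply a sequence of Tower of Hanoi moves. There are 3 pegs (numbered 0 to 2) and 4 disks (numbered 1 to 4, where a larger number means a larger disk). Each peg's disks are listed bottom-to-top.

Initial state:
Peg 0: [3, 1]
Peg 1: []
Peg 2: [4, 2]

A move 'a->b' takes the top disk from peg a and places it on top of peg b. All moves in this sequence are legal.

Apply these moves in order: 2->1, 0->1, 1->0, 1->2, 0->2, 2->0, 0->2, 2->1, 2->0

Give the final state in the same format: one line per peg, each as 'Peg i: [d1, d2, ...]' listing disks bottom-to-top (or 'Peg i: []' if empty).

After move 1 (2->1):
Peg 0: [3, 1]
Peg 1: [2]
Peg 2: [4]

After move 2 (0->1):
Peg 0: [3]
Peg 1: [2, 1]
Peg 2: [4]

After move 3 (1->0):
Peg 0: [3, 1]
Peg 1: [2]
Peg 2: [4]

After move 4 (1->2):
Peg 0: [3, 1]
Peg 1: []
Peg 2: [4, 2]

After move 5 (0->2):
Peg 0: [3]
Peg 1: []
Peg 2: [4, 2, 1]

After move 6 (2->0):
Peg 0: [3, 1]
Peg 1: []
Peg 2: [4, 2]

After move 7 (0->2):
Peg 0: [3]
Peg 1: []
Peg 2: [4, 2, 1]

After move 8 (2->1):
Peg 0: [3]
Peg 1: [1]
Peg 2: [4, 2]

After move 9 (2->0):
Peg 0: [3, 2]
Peg 1: [1]
Peg 2: [4]

Answer: Peg 0: [3, 2]
Peg 1: [1]
Peg 2: [4]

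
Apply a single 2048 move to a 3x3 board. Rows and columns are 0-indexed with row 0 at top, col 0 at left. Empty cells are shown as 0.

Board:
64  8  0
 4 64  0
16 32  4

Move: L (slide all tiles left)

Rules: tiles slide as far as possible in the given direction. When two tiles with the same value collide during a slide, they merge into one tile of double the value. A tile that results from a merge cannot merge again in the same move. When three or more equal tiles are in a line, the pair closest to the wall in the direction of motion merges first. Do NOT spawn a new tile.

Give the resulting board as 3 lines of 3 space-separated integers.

Answer: 64  8  0
 4 64  0
16 32  4

Derivation:
Slide left:
row 0: [64, 8, 0] -> [64, 8, 0]
row 1: [4, 64, 0] -> [4, 64, 0]
row 2: [16, 32, 4] -> [16, 32, 4]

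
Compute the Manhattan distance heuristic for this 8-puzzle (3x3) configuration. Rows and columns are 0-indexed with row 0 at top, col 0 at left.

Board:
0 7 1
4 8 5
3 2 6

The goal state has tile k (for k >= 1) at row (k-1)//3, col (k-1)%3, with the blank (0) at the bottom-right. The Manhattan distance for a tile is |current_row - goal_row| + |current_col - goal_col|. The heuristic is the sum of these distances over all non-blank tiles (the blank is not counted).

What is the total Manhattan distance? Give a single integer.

Tile 7: (0,1)->(2,0) = 3
Tile 1: (0,2)->(0,0) = 2
Tile 4: (1,0)->(1,0) = 0
Tile 8: (1,1)->(2,1) = 1
Tile 5: (1,2)->(1,1) = 1
Tile 3: (2,0)->(0,2) = 4
Tile 2: (2,1)->(0,1) = 2
Tile 6: (2,2)->(1,2) = 1
Sum: 3 + 2 + 0 + 1 + 1 + 4 + 2 + 1 = 14

Answer: 14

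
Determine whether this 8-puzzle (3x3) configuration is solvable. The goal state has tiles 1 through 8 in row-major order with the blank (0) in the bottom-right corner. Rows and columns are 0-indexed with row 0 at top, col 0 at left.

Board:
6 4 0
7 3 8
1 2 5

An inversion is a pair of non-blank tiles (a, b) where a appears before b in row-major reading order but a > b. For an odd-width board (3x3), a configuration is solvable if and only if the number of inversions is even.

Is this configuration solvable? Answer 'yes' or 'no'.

Answer: no

Derivation:
Inversions (pairs i<j in row-major order where tile[i] > tile[j] > 0): 17
17 is odd, so the puzzle is not solvable.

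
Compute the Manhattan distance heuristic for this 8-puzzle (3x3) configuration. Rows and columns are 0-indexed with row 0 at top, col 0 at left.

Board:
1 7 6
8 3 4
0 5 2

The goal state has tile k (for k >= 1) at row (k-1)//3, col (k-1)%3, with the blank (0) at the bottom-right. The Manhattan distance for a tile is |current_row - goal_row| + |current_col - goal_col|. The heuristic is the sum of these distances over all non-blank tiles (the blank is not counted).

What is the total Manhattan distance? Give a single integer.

Tile 1: (0,0)->(0,0) = 0
Tile 7: (0,1)->(2,0) = 3
Tile 6: (0,2)->(1,2) = 1
Tile 8: (1,0)->(2,1) = 2
Tile 3: (1,1)->(0,2) = 2
Tile 4: (1,2)->(1,0) = 2
Tile 5: (2,1)->(1,1) = 1
Tile 2: (2,2)->(0,1) = 3
Sum: 0 + 3 + 1 + 2 + 2 + 2 + 1 + 3 = 14

Answer: 14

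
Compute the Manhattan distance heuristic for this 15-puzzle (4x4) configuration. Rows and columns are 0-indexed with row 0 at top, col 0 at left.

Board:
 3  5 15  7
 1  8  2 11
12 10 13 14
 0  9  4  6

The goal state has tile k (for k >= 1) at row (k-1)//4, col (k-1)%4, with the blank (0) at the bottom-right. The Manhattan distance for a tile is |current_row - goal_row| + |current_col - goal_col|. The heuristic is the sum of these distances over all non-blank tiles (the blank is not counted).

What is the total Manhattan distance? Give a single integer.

Answer: 35

Derivation:
Tile 3: at (0,0), goal (0,2), distance |0-0|+|0-2| = 2
Tile 5: at (0,1), goal (1,0), distance |0-1|+|1-0| = 2
Tile 15: at (0,2), goal (3,2), distance |0-3|+|2-2| = 3
Tile 7: at (0,3), goal (1,2), distance |0-1|+|3-2| = 2
Tile 1: at (1,0), goal (0,0), distance |1-0|+|0-0| = 1
Tile 8: at (1,1), goal (1,3), distance |1-1|+|1-3| = 2
Tile 2: at (1,2), goal (0,1), distance |1-0|+|2-1| = 2
Tile 11: at (1,3), goal (2,2), distance |1-2|+|3-2| = 2
Tile 12: at (2,0), goal (2,3), distance |2-2|+|0-3| = 3
Tile 10: at (2,1), goal (2,1), distance |2-2|+|1-1| = 0
Tile 13: at (2,2), goal (3,0), distance |2-3|+|2-0| = 3
Tile 14: at (2,3), goal (3,1), distance |2-3|+|3-1| = 3
Tile 9: at (3,1), goal (2,0), distance |3-2|+|1-0| = 2
Tile 4: at (3,2), goal (0,3), distance |3-0|+|2-3| = 4
Tile 6: at (3,3), goal (1,1), distance |3-1|+|3-1| = 4
Sum: 2 + 2 + 3 + 2 + 1 + 2 + 2 + 2 + 3 + 0 + 3 + 3 + 2 + 4 + 4 = 35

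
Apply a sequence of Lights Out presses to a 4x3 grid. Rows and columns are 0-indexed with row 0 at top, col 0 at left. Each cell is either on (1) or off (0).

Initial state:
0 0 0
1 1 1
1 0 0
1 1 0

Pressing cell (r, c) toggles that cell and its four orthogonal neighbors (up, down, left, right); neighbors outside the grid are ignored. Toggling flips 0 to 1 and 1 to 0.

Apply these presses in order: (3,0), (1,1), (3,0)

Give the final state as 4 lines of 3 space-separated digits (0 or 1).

Answer: 0 1 0
0 0 0
1 1 0
1 1 0

Derivation:
After press 1 at (3,0):
0 0 0
1 1 1
0 0 0
0 0 0

After press 2 at (1,1):
0 1 0
0 0 0
0 1 0
0 0 0

After press 3 at (3,0):
0 1 0
0 0 0
1 1 0
1 1 0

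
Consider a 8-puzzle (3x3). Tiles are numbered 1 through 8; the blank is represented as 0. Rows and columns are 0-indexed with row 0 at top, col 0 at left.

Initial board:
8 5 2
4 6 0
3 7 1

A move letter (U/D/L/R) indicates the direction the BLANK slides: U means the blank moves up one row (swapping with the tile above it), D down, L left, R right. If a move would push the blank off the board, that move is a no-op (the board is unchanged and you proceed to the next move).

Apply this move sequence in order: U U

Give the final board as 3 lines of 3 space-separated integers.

After move 1 (U):
8 5 0
4 6 2
3 7 1

After move 2 (U):
8 5 0
4 6 2
3 7 1

Answer: 8 5 0
4 6 2
3 7 1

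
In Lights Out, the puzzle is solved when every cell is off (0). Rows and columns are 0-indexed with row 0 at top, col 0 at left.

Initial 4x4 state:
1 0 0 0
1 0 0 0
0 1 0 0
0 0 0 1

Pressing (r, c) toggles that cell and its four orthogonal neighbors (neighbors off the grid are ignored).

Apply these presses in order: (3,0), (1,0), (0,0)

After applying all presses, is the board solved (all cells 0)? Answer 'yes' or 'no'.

Answer: no

Derivation:
After press 1 at (3,0):
1 0 0 0
1 0 0 0
1 1 0 0
1 1 0 1

After press 2 at (1,0):
0 0 0 0
0 1 0 0
0 1 0 0
1 1 0 1

After press 3 at (0,0):
1 1 0 0
1 1 0 0
0 1 0 0
1 1 0 1

Lights still on: 8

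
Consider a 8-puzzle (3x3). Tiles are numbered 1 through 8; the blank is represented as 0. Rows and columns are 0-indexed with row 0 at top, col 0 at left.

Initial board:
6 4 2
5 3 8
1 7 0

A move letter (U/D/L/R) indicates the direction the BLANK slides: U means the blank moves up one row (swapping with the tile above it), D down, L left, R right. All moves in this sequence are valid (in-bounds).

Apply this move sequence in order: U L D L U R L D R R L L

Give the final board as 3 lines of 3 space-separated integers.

Answer: 6 4 2
5 7 3
0 1 8

Derivation:
After move 1 (U):
6 4 2
5 3 0
1 7 8

After move 2 (L):
6 4 2
5 0 3
1 7 8

After move 3 (D):
6 4 2
5 7 3
1 0 8

After move 4 (L):
6 4 2
5 7 3
0 1 8

After move 5 (U):
6 4 2
0 7 3
5 1 8

After move 6 (R):
6 4 2
7 0 3
5 1 8

After move 7 (L):
6 4 2
0 7 3
5 1 8

After move 8 (D):
6 4 2
5 7 3
0 1 8

After move 9 (R):
6 4 2
5 7 3
1 0 8

After move 10 (R):
6 4 2
5 7 3
1 8 0

After move 11 (L):
6 4 2
5 7 3
1 0 8

After move 12 (L):
6 4 2
5 7 3
0 1 8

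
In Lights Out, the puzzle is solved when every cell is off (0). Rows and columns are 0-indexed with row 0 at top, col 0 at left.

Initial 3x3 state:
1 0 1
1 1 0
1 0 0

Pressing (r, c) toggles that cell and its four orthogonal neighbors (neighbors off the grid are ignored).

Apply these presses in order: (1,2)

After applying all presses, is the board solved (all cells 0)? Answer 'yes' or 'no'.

Answer: no

Derivation:
After press 1 at (1,2):
1 0 0
1 0 1
1 0 1

Lights still on: 5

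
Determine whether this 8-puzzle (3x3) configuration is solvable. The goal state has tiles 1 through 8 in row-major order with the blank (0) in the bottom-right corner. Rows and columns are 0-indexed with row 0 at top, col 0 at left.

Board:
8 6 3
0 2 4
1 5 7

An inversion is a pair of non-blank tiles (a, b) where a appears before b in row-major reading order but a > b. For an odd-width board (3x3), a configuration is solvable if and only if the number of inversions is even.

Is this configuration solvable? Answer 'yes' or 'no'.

Answer: yes

Derivation:
Inversions (pairs i<j in row-major order where tile[i] > tile[j] > 0): 16
16 is even, so the puzzle is solvable.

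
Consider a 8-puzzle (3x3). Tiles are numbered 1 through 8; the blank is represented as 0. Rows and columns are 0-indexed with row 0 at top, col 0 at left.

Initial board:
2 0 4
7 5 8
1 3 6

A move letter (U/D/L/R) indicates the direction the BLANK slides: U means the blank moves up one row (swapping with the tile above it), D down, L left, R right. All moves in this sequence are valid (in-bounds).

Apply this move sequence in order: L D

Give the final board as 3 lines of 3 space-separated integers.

After move 1 (L):
0 2 4
7 5 8
1 3 6

After move 2 (D):
7 2 4
0 5 8
1 3 6

Answer: 7 2 4
0 5 8
1 3 6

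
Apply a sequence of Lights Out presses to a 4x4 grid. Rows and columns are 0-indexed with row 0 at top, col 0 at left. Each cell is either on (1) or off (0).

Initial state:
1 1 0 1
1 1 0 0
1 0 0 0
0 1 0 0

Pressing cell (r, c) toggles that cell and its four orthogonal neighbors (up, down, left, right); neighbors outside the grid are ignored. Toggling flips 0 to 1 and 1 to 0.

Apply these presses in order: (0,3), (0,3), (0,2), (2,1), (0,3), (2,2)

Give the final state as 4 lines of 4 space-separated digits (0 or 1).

Answer: 1 0 0 1
1 0 0 1
0 0 0 1
0 0 1 0

Derivation:
After press 1 at (0,3):
1 1 1 0
1 1 0 1
1 0 0 0
0 1 0 0

After press 2 at (0,3):
1 1 0 1
1 1 0 0
1 0 0 0
0 1 0 0

After press 3 at (0,2):
1 0 1 0
1 1 1 0
1 0 0 0
0 1 0 0

After press 4 at (2,1):
1 0 1 0
1 0 1 0
0 1 1 0
0 0 0 0

After press 5 at (0,3):
1 0 0 1
1 0 1 1
0 1 1 0
0 0 0 0

After press 6 at (2,2):
1 0 0 1
1 0 0 1
0 0 0 1
0 0 1 0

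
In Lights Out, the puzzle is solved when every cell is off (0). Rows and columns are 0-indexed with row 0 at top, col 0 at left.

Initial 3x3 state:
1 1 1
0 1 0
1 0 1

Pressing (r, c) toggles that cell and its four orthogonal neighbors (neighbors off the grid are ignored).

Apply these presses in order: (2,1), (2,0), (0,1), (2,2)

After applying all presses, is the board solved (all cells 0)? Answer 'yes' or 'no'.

Answer: no

Derivation:
After press 1 at (2,1):
1 1 1
0 0 0
0 1 0

After press 2 at (2,0):
1 1 1
1 0 0
1 0 0

After press 3 at (0,1):
0 0 0
1 1 0
1 0 0

After press 4 at (2,2):
0 0 0
1 1 1
1 1 1

Lights still on: 6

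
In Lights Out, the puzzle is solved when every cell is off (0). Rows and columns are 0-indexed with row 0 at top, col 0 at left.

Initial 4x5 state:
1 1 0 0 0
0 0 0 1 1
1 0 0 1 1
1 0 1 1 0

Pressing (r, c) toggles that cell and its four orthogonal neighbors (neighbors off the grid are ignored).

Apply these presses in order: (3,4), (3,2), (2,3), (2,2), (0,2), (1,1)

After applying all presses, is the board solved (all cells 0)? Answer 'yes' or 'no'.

After press 1 at (3,4):
1 1 0 0 0
0 0 0 1 1
1 0 0 1 0
1 0 1 0 1

After press 2 at (3,2):
1 1 0 0 0
0 0 0 1 1
1 0 1 1 0
1 1 0 1 1

After press 3 at (2,3):
1 1 0 0 0
0 0 0 0 1
1 0 0 0 1
1 1 0 0 1

After press 4 at (2,2):
1 1 0 0 0
0 0 1 0 1
1 1 1 1 1
1 1 1 0 1

After press 5 at (0,2):
1 0 1 1 0
0 0 0 0 1
1 1 1 1 1
1 1 1 0 1

After press 6 at (1,1):
1 1 1 1 0
1 1 1 0 1
1 0 1 1 1
1 1 1 0 1

Lights still on: 16

Answer: no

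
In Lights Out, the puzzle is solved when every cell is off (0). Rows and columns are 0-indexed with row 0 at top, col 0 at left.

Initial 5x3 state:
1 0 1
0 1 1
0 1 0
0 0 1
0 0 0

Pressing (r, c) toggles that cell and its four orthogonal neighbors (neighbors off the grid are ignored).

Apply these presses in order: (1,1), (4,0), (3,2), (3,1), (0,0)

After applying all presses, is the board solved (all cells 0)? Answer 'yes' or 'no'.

Answer: no

Derivation:
After press 1 at (1,1):
1 1 1
1 0 0
0 0 0
0 0 1
0 0 0

After press 2 at (4,0):
1 1 1
1 0 0
0 0 0
1 0 1
1 1 0

After press 3 at (3,2):
1 1 1
1 0 0
0 0 1
1 1 0
1 1 1

After press 4 at (3,1):
1 1 1
1 0 0
0 1 1
0 0 1
1 0 1

After press 5 at (0,0):
0 0 1
0 0 0
0 1 1
0 0 1
1 0 1

Lights still on: 6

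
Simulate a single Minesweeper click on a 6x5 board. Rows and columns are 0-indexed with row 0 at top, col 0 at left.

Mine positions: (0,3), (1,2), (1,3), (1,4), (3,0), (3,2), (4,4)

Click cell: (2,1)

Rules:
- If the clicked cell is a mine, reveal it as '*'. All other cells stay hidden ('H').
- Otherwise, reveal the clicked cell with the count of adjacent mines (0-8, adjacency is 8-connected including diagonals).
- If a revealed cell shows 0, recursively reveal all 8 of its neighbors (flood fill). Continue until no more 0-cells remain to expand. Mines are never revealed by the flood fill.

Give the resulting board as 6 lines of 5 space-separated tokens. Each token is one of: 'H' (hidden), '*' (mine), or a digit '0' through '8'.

H H H H H
H H H H H
H 3 H H H
H H H H H
H H H H H
H H H H H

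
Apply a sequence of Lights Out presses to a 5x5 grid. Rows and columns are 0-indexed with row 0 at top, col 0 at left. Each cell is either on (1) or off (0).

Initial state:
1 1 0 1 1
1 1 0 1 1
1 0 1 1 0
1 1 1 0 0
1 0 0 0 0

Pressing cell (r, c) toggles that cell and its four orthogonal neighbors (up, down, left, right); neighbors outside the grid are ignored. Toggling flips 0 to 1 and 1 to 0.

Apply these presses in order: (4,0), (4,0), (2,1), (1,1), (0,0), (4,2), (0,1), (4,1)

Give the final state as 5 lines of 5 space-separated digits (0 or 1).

Answer: 1 0 1 1 1
1 0 1 1 1
0 0 0 1 0
1 1 0 0 0
0 0 0 1 0

Derivation:
After press 1 at (4,0):
1 1 0 1 1
1 1 0 1 1
1 0 1 1 0
0 1 1 0 0
0 1 0 0 0

After press 2 at (4,0):
1 1 0 1 1
1 1 0 1 1
1 0 1 1 0
1 1 1 0 0
1 0 0 0 0

After press 3 at (2,1):
1 1 0 1 1
1 0 0 1 1
0 1 0 1 0
1 0 1 0 0
1 0 0 0 0

After press 4 at (1,1):
1 0 0 1 1
0 1 1 1 1
0 0 0 1 0
1 0 1 0 0
1 0 0 0 0

After press 5 at (0,0):
0 1 0 1 1
1 1 1 1 1
0 0 0 1 0
1 0 1 0 0
1 0 0 0 0

After press 6 at (4,2):
0 1 0 1 1
1 1 1 1 1
0 0 0 1 0
1 0 0 0 0
1 1 1 1 0

After press 7 at (0,1):
1 0 1 1 1
1 0 1 1 1
0 0 0 1 0
1 0 0 0 0
1 1 1 1 0

After press 8 at (4,1):
1 0 1 1 1
1 0 1 1 1
0 0 0 1 0
1 1 0 0 0
0 0 0 1 0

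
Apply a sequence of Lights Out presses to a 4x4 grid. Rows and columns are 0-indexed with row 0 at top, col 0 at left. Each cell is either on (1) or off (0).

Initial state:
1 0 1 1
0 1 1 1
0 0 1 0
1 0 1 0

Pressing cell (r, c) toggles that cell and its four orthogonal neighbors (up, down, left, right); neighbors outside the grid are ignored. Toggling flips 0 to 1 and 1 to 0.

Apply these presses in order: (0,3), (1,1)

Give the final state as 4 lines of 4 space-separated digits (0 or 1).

Answer: 1 1 0 0
1 0 0 0
0 1 1 0
1 0 1 0

Derivation:
After press 1 at (0,3):
1 0 0 0
0 1 1 0
0 0 1 0
1 0 1 0

After press 2 at (1,1):
1 1 0 0
1 0 0 0
0 1 1 0
1 0 1 0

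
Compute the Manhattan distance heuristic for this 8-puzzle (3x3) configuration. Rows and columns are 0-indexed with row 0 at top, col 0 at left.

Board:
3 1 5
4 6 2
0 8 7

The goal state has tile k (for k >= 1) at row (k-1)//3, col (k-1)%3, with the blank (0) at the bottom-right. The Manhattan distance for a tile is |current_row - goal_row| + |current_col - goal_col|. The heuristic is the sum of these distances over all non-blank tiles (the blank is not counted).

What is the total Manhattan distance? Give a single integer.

Answer: 10

Derivation:
Tile 3: at (0,0), goal (0,2), distance |0-0|+|0-2| = 2
Tile 1: at (0,1), goal (0,0), distance |0-0|+|1-0| = 1
Tile 5: at (0,2), goal (1,1), distance |0-1|+|2-1| = 2
Tile 4: at (1,0), goal (1,0), distance |1-1|+|0-0| = 0
Tile 6: at (1,1), goal (1,2), distance |1-1|+|1-2| = 1
Tile 2: at (1,2), goal (0,1), distance |1-0|+|2-1| = 2
Tile 8: at (2,1), goal (2,1), distance |2-2|+|1-1| = 0
Tile 7: at (2,2), goal (2,0), distance |2-2|+|2-0| = 2
Sum: 2 + 1 + 2 + 0 + 1 + 2 + 0 + 2 = 10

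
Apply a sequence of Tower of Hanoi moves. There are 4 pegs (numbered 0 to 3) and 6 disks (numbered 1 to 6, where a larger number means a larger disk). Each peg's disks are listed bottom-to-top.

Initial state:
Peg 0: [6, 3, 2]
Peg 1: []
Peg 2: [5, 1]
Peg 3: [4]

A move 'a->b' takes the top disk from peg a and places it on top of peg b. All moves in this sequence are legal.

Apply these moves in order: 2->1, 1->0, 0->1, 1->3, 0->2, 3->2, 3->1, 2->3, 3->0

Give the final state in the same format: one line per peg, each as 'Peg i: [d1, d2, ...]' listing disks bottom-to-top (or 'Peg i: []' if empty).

After move 1 (2->1):
Peg 0: [6, 3, 2]
Peg 1: [1]
Peg 2: [5]
Peg 3: [4]

After move 2 (1->0):
Peg 0: [6, 3, 2, 1]
Peg 1: []
Peg 2: [5]
Peg 3: [4]

After move 3 (0->1):
Peg 0: [6, 3, 2]
Peg 1: [1]
Peg 2: [5]
Peg 3: [4]

After move 4 (1->3):
Peg 0: [6, 3, 2]
Peg 1: []
Peg 2: [5]
Peg 3: [4, 1]

After move 5 (0->2):
Peg 0: [6, 3]
Peg 1: []
Peg 2: [5, 2]
Peg 3: [4, 1]

After move 6 (3->2):
Peg 0: [6, 3]
Peg 1: []
Peg 2: [5, 2, 1]
Peg 3: [4]

After move 7 (3->1):
Peg 0: [6, 3]
Peg 1: [4]
Peg 2: [5, 2, 1]
Peg 3: []

After move 8 (2->3):
Peg 0: [6, 3]
Peg 1: [4]
Peg 2: [5, 2]
Peg 3: [1]

After move 9 (3->0):
Peg 0: [6, 3, 1]
Peg 1: [4]
Peg 2: [5, 2]
Peg 3: []

Answer: Peg 0: [6, 3, 1]
Peg 1: [4]
Peg 2: [5, 2]
Peg 3: []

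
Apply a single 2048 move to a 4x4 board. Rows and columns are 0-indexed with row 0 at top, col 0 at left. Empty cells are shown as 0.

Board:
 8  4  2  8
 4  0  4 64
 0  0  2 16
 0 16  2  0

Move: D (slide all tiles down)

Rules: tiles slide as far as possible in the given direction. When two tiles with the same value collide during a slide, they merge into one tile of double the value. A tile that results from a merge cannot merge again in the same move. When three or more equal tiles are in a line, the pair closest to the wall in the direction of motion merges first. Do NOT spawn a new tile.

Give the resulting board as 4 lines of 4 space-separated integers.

Answer:  0  0  0  0
 0  0  2  8
 8  4  4 64
 4 16  4 16

Derivation:
Slide down:
col 0: [8, 4, 0, 0] -> [0, 0, 8, 4]
col 1: [4, 0, 0, 16] -> [0, 0, 4, 16]
col 2: [2, 4, 2, 2] -> [0, 2, 4, 4]
col 3: [8, 64, 16, 0] -> [0, 8, 64, 16]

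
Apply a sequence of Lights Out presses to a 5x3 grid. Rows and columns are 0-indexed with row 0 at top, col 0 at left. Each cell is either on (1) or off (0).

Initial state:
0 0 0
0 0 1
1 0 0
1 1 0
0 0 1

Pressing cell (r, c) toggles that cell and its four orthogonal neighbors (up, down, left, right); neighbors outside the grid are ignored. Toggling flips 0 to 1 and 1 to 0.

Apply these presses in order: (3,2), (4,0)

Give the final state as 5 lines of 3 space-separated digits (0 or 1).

After press 1 at (3,2):
0 0 0
0 0 1
1 0 1
1 0 1
0 0 0

After press 2 at (4,0):
0 0 0
0 0 1
1 0 1
0 0 1
1 1 0

Answer: 0 0 0
0 0 1
1 0 1
0 0 1
1 1 0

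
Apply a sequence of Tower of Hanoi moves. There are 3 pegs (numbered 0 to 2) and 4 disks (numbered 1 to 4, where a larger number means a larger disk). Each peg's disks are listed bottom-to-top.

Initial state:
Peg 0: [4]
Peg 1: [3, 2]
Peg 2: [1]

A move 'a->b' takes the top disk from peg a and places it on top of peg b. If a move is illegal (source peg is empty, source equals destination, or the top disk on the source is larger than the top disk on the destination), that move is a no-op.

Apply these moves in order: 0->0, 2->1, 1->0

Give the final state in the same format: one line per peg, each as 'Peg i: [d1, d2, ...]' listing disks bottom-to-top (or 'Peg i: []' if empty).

After move 1 (0->0):
Peg 0: [4]
Peg 1: [3, 2]
Peg 2: [1]

After move 2 (2->1):
Peg 0: [4]
Peg 1: [3, 2, 1]
Peg 2: []

After move 3 (1->0):
Peg 0: [4, 1]
Peg 1: [3, 2]
Peg 2: []

Answer: Peg 0: [4, 1]
Peg 1: [3, 2]
Peg 2: []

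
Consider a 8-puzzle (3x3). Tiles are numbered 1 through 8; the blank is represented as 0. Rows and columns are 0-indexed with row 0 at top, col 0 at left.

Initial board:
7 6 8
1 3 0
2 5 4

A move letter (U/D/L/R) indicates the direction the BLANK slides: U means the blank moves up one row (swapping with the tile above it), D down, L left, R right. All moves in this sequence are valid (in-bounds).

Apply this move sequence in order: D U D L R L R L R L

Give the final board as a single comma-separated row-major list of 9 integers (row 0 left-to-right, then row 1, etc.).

After move 1 (D):
7 6 8
1 3 4
2 5 0

After move 2 (U):
7 6 8
1 3 0
2 5 4

After move 3 (D):
7 6 8
1 3 4
2 5 0

After move 4 (L):
7 6 8
1 3 4
2 0 5

After move 5 (R):
7 6 8
1 3 4
2 5 0

After move 6 (L):
7 6 8
1 3 4
2 0 5

After move 7 (R):
7 6 8
1 3 4
2 5 0

After move 8 (L):
7 6 8
1 3 4
2 0 5

After move 9 (R):
7 6 8
1 3 4
2 5 0

After move 10 (L):
7 6 8
1 3 4
2 0 5

Answer: 7, 6, 8, 1, 3, 4, 2, 0, 5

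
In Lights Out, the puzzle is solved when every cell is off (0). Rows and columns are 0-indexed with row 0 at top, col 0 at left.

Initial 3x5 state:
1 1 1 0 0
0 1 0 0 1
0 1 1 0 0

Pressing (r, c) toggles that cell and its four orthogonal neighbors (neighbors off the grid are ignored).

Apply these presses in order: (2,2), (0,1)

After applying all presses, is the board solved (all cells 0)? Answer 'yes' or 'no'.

Answer: no

Derivation:
After press 1 at (2,2):
1 1 1 0 0
0 1 1 0 1
0 0 0 1 0

After press 2 at (0,1):
0 0 0 0 0
0 0 1 0 1
0 0 0 1 0

Lights still on: 3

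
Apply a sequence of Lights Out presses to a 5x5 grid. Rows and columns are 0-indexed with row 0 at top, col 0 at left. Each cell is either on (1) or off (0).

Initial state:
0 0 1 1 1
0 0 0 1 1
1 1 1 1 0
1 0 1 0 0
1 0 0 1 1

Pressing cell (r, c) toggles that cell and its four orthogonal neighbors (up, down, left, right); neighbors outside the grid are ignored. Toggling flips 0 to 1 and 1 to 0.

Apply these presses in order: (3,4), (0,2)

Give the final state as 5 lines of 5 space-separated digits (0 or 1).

Answer: 0 1 0 0 1
0 0 1 1 1
1 1 1 1 1
1 0 1 1 1
1 0 0 1 0

Derivation:
After press 1 at (3,4):
0 0 1 1 1
0 0 0 1 1
1 1 1 1 1
1 0 1 1 1
1 0 0 1 0

After press 2 at (0,2):
0 1 0 0 1
0 0 1 1 1
1 1 1 1 1
1 0 1 1 1
1 0 0 1 0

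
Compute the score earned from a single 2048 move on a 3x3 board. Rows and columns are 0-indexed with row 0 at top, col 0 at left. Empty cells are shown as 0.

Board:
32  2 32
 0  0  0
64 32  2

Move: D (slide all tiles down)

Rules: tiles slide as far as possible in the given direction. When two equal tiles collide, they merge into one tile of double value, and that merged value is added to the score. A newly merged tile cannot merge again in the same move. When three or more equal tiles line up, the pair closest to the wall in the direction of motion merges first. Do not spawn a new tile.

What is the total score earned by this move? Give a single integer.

Slide down:
col 0: [32, 0, 64] -> [0, 32, 64]  score +0 (running 0)
col 1: [2, 0, 32] -> [0, 2, 32]  score +0 (running 0)
col 2: [32, 0, 2] -> [0, 32, 2]  score +0 (running 0)
Board after move:
 0  0  0
32  2 32
64 32  2

Answer: 0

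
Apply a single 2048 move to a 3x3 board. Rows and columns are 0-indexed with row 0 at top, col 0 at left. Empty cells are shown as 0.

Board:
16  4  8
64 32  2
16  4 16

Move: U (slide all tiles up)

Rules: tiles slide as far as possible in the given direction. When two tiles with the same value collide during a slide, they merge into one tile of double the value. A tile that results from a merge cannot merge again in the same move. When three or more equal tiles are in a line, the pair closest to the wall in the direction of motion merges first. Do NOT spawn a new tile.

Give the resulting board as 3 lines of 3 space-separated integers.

Answer: 16  4  8
64 32  2
16  4 16

Derivation:
Slide up:
col 0: [16, 64, 16] -> [16, 64, 16]
col 1: [4, 32, 4] -> [4, 32, 4]
col 2: [8, 2, 16] -> [8, 2, 16]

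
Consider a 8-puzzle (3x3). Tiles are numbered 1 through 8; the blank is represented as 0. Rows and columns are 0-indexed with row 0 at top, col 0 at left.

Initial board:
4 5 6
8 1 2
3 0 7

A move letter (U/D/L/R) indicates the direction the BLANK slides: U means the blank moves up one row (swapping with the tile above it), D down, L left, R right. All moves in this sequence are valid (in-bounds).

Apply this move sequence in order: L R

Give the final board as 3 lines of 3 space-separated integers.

After move 1 (L):
4 5 6
8 1 2
0 3 7

After move 2 (R):
4 5 6
8 1 2
3 0 7

Answer: 4 5 6
8 1 2
3 0 7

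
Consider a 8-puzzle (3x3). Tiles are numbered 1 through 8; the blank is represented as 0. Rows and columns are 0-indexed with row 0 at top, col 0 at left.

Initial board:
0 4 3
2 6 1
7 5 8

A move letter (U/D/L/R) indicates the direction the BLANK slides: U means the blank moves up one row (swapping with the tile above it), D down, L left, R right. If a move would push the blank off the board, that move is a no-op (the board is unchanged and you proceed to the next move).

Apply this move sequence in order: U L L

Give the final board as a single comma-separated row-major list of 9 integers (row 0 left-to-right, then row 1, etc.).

After move 1 (U):
0 4 3
2 6 1
7 5 8

After move 2 (L):
0 4 3
2 6 1
7 5 8

After move 3 (L):
0 4 3
2 6 1
7 5 8

Answer: 0, 4, 3, 2, 6, 1, 7, 5, 8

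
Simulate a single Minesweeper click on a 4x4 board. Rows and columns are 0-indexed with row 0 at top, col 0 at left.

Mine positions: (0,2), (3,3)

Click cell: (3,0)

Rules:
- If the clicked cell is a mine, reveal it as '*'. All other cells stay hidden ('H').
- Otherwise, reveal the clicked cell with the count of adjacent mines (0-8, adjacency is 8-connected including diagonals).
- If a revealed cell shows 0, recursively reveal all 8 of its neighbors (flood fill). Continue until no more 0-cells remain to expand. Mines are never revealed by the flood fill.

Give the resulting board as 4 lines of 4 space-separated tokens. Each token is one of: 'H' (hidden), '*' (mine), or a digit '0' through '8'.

0 1 H H
0 1 1 H
0 0 1 H
0 0 1 H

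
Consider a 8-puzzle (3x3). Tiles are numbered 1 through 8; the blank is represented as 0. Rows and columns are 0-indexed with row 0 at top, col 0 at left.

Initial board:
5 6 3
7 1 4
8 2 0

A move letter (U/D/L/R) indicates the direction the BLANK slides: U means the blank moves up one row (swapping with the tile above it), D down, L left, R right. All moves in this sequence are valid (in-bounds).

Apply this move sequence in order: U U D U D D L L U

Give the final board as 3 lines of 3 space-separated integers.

After move 1 (U):
5 6 3
7 1 0
8 2 4

After move 2 (U):
5 6 0
7 1 3
8 2 4

After move 3 (D):
5 6 3
7 1 0
8 2 4

After move 4 (U):
5 6 0
7 1 3
8 2 4

After move 5 (D):
5 6 3
7 1 0
8 2 4

After move 6 (D):
5 6 3
7 1 4
8 2 0

After move 7 (L):
5 6 3
7 1 4
8 0 2

After move 8 (L):
5 6 3
7 1 4
0 8 2

After move 9 (U):
5 6 3
0 1 4
7 8 2

Answer: 5 6 3
0 1 4
7 8 2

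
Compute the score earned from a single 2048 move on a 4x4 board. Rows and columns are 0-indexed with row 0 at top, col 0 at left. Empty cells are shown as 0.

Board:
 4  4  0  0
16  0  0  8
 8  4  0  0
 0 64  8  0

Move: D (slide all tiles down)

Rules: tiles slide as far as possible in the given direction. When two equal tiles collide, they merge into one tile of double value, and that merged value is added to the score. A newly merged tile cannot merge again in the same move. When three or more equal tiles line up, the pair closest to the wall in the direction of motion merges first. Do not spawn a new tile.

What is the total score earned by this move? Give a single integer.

Answer: 8

Derivation:
Slide down:
col 0: [4, 16, 8, 0] -> [0, 4, 16, 8]  score +0 (running 0)
col 1: [4, 0, 4, 64] -> [0, 0, 8, 64]  score +8 (running 8)
col 2: [0, 0, 0, 8] -> [0, 0, 0, 8]  score +0 (running 8)
col 3: [0, 8, 0, 0] -> [0, 0, 0, 8]  score +0 (running 8)
Board after move:
 0  0  0  0
 4  0  0  0
16  8  0  0
 8 64  8  8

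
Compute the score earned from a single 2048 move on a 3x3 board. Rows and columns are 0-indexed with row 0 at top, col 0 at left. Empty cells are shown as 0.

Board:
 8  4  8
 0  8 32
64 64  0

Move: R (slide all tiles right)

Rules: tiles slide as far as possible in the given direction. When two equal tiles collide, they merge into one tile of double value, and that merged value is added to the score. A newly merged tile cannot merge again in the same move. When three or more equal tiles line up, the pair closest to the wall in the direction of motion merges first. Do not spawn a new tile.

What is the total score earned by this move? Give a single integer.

Slide right:
row 0: [8, 4, 8] -> [8, 4, 8]  score +0 (running 0)
row 1: [0, 8, 32] -> [0, 8, 32]  score +0 (running 0)
row 2: [64, 64, 0] -> [0, 0, 128]  score +128 (running 128)
Board after move:
  8   4   8
  0   8  32
  0   0 128

Answer: 128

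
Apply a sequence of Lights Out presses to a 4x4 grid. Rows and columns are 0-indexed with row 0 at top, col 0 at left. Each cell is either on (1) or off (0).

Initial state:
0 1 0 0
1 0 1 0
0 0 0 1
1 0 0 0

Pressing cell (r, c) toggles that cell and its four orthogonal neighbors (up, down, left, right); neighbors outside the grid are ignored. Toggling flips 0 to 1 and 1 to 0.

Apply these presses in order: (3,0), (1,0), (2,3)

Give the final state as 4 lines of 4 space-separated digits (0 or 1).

Answer: 1 1 0 0
0 1 1 1
0 0 1 0
0 1 0 1

Derivation:
After press 1 at (3,0):
0 1 0 0
1 0 1 0
1 0 0 1
0 1 0 0

After press 2 at (1,0):
1 1 0 0
0 1 1 0
0 0 0 1
0 1 0 0

After press 3 at (2,3):
1 1 0 0
0 1 1 1
0 0 1 0
0 1 0 1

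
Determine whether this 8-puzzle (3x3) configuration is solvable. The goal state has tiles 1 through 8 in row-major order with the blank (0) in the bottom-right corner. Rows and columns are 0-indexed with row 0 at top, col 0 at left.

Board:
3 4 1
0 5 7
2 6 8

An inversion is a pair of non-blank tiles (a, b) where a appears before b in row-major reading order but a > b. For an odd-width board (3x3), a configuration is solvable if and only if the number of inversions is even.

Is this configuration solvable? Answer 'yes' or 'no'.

Inversions (pairs i<j in row-major order where tile[i] > tile[j] > 0): 7
7 is odd, so the puzzle is not solvable.

Answer: no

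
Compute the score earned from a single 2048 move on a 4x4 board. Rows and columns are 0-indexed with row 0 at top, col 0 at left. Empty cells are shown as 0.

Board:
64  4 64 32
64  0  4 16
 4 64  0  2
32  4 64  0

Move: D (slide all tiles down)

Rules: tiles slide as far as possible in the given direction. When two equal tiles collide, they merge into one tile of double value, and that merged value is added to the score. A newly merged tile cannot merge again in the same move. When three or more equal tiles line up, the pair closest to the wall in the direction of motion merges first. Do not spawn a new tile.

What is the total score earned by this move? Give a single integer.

Answer: 128

Derivation:
Slide down:
col 0: [64, 64, 4, 32] -> [0, 128, 4, 32]  score +128 (running 128)
col 1: [4, 0, 64, 4] -> [0, 4, 64, 4]  score +0 (running 128)
col 2: [64, 4, 0, 64] -> [0, 64, 4, 64]  score +0 (running 128)
col 3: [32, 16, 2, 0] -> [0, 32, 16, 2]  score +0 (running 128)
Board after move:
  0   0   0   0
128   4  64  32
  4  64   4  16
 32   4  64   2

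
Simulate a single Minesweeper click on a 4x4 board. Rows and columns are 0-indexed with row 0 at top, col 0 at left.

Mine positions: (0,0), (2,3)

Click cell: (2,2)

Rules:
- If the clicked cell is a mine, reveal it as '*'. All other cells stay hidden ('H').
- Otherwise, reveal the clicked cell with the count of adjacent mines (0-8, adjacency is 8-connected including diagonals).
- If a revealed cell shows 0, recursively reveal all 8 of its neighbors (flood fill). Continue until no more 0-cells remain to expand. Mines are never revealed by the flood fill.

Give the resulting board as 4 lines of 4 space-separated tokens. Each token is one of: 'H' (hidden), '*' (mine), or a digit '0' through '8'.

H H H H
H H H H
H H 1 H
H H H H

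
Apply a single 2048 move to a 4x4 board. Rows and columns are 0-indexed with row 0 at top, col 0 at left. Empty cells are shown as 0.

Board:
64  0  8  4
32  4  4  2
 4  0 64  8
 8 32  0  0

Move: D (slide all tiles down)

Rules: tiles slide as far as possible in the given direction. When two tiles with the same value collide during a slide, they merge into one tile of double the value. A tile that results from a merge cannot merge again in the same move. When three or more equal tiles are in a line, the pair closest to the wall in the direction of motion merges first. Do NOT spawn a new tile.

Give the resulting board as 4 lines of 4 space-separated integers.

Slide down:
col 0: [64, 32, 4, 8] -> [64, 32, 4, 8]
col 1: [0, 4, 0, 32] -> [0, 0, 4, 32]
col 2: [8, 4, 64, 0] -> [0, 8, 4, 64]
col 3: [4, 2, 8, 0] -> [0, 4, 2, 8]

Answer: 64  0  0  0
32  0  8  4
 4  4  4  2
 8 32 64  8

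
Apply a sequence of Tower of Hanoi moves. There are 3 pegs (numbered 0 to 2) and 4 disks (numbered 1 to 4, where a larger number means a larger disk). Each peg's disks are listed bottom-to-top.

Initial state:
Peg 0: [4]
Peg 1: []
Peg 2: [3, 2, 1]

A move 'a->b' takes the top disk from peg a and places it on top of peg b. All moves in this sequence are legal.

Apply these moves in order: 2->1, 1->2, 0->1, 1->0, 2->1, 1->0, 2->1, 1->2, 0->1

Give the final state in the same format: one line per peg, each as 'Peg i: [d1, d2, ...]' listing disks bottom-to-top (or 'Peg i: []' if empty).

Answer: Peg 0: [4]
Peg 1: [1]
Peg 2: [3, 2]

Derivation:
After move 1 (2->1):
Peg 0: [4]
Peg 1: [1]
Peg 2: [3, 2]

After move 2 (1->2):
Peg 0: [4]
Peg 1: []
Peg 2: [3, 2, 1]

After move 3 (0->1):
Peg 0: []
Peg 1: [4]
Peg 2: [3, 2, 1]

After move 4 (1->0):
Peg 0: [4]
Peg 1: []
Peg 2: [3, 2, 1]

After move 5 (2->1):
Peg 0: [4]
Peg 1: [1]
Peg 2: [3, 2]

After move 6 (1->0):
Peg 0: [4, 1]
Peg 1: []
Peg 2: [3, 2]

After move 7 (2->1):
Peg 0: [4, 1]
Peg 1: [2]
Peg 2: [3]

After move 8 (1->2):
Peg 0: [4, 1]
Peg 1: []
Peg 2: [3, 2]

After move 9 (0->1):
Peg 0: [4]
Peg 1: [1]
Peg 2: [3, 2]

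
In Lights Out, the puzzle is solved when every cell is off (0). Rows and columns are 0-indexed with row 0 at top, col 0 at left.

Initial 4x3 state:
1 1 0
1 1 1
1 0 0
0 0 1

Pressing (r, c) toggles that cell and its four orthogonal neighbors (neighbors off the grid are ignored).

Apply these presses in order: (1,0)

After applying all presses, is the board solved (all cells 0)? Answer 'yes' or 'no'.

After press 1 at (1,0):
0 1 0
0 0 1
0 0 0
0 0 1

Lights still on: 3

Answer: no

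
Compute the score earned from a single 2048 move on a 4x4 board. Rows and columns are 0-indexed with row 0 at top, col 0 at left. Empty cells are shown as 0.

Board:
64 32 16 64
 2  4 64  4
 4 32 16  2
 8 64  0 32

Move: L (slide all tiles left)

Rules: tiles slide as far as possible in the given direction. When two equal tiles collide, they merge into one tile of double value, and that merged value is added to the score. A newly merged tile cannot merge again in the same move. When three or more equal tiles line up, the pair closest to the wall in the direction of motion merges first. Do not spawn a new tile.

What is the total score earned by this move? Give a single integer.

Answer: 0

Derivation:
Slide left:
row 0: [64, 32, 16, 64] -> [64, 32, 16, 64]  score +0 (running 0)
row 1: [2, 4, 64, 4] -> [2, 4, 64, 4]  score +0 (running 0)
row 2: [4, 32, 16, 2] -> [4, 32, 16, 2]  score +0 (running 0)
row 3: [8, 64, 0, 32] -> [8, 64, 32, 0]  score +0 (running 0)
Board after move:
64 32 16 64
 2  4 64  4
 4 32 16  2
 8 64 32  0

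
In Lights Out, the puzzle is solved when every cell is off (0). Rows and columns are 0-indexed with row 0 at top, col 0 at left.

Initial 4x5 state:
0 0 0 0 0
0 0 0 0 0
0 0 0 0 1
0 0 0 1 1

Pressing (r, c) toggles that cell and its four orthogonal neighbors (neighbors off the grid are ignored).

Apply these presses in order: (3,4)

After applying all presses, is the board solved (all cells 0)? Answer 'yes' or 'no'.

Answer: yes

Derivation:
After press 1 at (3,4):
0 0 0 0 0
0 0 0 0 0
0 0 0 0 0
0 0 0 0 0

Lights still on: 0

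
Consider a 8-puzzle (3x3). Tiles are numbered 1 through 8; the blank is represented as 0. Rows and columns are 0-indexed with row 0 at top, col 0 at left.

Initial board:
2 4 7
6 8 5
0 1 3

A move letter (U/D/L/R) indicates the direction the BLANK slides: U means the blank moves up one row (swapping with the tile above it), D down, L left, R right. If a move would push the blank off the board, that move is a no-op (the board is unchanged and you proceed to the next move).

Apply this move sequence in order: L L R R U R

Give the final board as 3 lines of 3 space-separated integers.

After move 1 (L):
2 4 7
6 8 5
0 1 3

After move 2 (L):
2 4 7
6 8 5
0 1 3

After move 3 (R):
2 4 7
6 8 5
1 0 3

After move 4 (R):
2 4 7
6 8 5
1 3 0

After move 5 (U):
2 4 7
6 8 0
1 3 5

After move 6 (R):
2 4 7
6 8 0
1 3 5

Answer: 2 4 7
6 8 0
1 3 5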